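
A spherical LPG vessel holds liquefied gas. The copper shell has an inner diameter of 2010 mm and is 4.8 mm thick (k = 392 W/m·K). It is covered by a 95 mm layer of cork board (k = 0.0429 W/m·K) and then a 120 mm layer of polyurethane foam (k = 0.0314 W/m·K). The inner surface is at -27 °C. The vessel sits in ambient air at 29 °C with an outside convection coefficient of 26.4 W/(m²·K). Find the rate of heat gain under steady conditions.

Radial (spherical) resistances in series:
R_copper shell = (1/1.005 − 1/1.0098)/(4π×392) = 9.602×10^-7 K/W
R_cork board = (1/1.0098 − 1/1.1048)/(4π×0.0429) = 0.158 K/W
R_polyurethane foam = (1/1.1048 − 1/1.2248)/(4π×0.0314) = 0.2247 K/W
R_outer film = 1/(h·4πr_o²) = 1/(26.4×4π×1.2248²) = 0.002009 K/W
R_total = 0.3847 K/W
Q = ΔT/R_total = 56/0.3847

Q ≈ 146 W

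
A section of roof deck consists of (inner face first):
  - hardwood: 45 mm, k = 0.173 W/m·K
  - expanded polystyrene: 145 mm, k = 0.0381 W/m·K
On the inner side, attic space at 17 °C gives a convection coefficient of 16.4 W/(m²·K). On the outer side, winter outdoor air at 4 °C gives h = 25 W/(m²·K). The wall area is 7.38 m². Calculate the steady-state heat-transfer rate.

Q ≈ 23 W

Thermal resistances in series:
R_inner film = 1/(h_i·A) = 1/(16.4×7.38) = 0.008262 K/W
R_hardwood = L/(kA) = 0.045/(0.173×7.38) = 0.03525 K/W
R_expanded polystyrene = L/(kA) = 0.145/(0.0381×7.38) = 0.5157 K/W
R_outer film = 1/(h_o·A) = 1/(25×7.38) = 0.00542 K/W
R_total = 0.5646 K/W
Q = ΔT / R_total = 13 / 0.5646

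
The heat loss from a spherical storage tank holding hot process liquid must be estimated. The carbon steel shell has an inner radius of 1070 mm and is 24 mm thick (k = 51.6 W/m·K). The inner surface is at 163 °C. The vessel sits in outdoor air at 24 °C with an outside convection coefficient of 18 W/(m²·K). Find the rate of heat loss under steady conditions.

Radial (spherical) resistances in series:
R_carbon steel shell = (1/1.07 − 1/1.094)/(4π×51.6) = 3.162×10^-5 K/W
R_outer film = 1/(h·4πr_o²) = 1/(18×4π×1.094²) = 0.003694 K/W
R_total = 0.003726 K/W
Q = ΔT/R_total = 139/0.003726

Q ≈ 37300 W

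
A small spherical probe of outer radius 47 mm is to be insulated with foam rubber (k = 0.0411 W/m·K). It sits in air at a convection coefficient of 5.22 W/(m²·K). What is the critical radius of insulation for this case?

r_cr ≈ 15.7 mm

For a sphere r_cr = 2k/h = 2×0.0411/5.22
r_cr = 15.7 mm; since the bare radius (47 mm) is above r_cr, any added insulation will reduce heat loss.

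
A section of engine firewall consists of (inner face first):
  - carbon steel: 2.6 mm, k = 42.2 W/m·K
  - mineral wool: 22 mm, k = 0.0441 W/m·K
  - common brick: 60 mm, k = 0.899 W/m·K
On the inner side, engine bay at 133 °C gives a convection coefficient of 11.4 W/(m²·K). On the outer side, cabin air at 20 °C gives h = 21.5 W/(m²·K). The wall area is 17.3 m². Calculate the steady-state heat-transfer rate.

Q ≈ 2790 W

Series thermal resistances:
R_inner film = 1/(h_i·A) = 1/(11.4×17.3) = 0.00507 K/W
R_carbon steel = L/(kA) = 0.0026/(42.2×17.3) = 3.561×10^-6 K/W
R_mineral wool = L/(kA) = 0.022/(0.0441×17.3) = 0.02884 K/W
R_common brick = L/(kA) = 0.06/(0.899×17.3) = 0.003858 K/W
R_outer film = 1/(h_o·A) = 1/(21.5×17.3) = 0.002689 K/W
R_total = 0.04046 K/W
Q = ΔT / R_total = 113 / 0.04046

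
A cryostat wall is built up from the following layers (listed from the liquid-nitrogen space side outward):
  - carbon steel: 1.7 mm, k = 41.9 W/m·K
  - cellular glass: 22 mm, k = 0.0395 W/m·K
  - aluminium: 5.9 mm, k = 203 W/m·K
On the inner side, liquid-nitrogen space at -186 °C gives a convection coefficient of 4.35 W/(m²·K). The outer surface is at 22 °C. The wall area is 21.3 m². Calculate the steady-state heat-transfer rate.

Q ≈ 5630 W

Thermal resistances in series:
R_inner film = 1/(h_i·A) = 1/(4.35×21.3) = 0.01079 K/W
R_carbon steel = L/(kA) = 0.0017/(41.9×21.3) = 1.905×10^-6 K/W
R_cellular glass = L/(kA) = 0.022/(0.0395×21.3) = 0.02615 K/W
R_aluminium = L/(kA) = 0.0059/(203×21.3) = 1.365×10^-6 K/W
R_total = 0.03694 K/W
Q = ΔT / R_total = 208 / 0.03694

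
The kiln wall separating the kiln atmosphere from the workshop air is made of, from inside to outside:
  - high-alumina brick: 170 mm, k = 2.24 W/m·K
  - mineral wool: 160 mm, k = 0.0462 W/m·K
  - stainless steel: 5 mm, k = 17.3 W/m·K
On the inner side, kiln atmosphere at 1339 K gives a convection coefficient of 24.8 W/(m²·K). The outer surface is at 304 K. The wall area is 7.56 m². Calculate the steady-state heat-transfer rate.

Model the wall as resistances in series:
R_inner film = 1/(h_i·A) = 1/(24.8×7.56) = 0.005334 K/W
R_high-alumina brick = L/(kA) = 0.17/(2.24×7.56) = 0.01004 K/W
R_mineral wool = L/(kA) = 0.16/(0.0462×7.56) = 0.4581 K/W
R_stainless steel = L/(kA) = 0.005/(17.3×7.56) = 3.823×10^-5 K/W
R_total = 0.4735 K/W
Q = ΔT / R_total = 1035 / 0.4735

Q ≈ 2190 W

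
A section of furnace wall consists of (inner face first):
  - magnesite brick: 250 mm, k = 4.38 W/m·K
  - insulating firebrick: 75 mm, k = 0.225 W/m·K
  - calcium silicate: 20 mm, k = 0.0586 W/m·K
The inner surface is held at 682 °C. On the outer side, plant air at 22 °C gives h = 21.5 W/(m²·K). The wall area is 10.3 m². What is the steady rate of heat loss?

Q ≈ 8740 W

Treating each layer as a thermal resistance in series:
R_magnesite brick = L/(kA) = 0.25/(4.38×10.3) = 0.005542 K/W
R_insulating firebrick = L/(kA) = 0.075/(0.225×10.3) = 0.03236 K/W
R_calcium silicate = L/(kA) = 0.02/(0.0586×10.3) = 0.03314 K/W
R_outer film = 1/(h_o·A) = 1/(21.5×10.3) = 0.004516 K/W
R_total = 0.07556 K/W
Q = ΔT / R_total = 660 / 0.07556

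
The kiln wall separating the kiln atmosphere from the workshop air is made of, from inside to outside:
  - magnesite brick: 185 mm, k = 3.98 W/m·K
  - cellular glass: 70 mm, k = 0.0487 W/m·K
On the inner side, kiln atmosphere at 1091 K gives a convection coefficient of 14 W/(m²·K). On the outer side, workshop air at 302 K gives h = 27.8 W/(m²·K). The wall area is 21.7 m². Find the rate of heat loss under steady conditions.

Q ≈ 10800 W

Using the resistance-network approach (series):
R_inner film = 1/(h_i·A) = 1/(14×21.7) = 0.003292 K/W
R_magnesite brick = L/(kA) = 0.185/(3.98×21.7) = 0.002142 K/W
R_cellular glass = L/(kA) = 0.07/(0.0487×21.7) = 0.06624 K/W
R_outer film = 1/(h_o·A) = 1/(27.8×21.7) = 0.001658 K/W
R_total = 0.07333 K/W
Q = ΔT / R_total = 789 / 0.07333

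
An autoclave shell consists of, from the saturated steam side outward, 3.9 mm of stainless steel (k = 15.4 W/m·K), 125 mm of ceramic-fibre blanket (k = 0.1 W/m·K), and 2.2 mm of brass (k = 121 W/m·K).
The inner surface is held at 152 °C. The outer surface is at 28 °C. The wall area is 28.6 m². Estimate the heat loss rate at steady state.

Series thermal resistances:
R_stainless steel = L/(kA) = 0.0039/(15.4×28.6) = 8.855×10^-6 K/W
R_ceramic-fibre blanket = L/(kA) = 0.125/(0.1×28.6) = 0.04371 K/W
R_brass = L/(kA) = 0.0022/(121×28.6) = 6.357×10^-7 K/W
R_total = 0.04372 K/W
Q = ΔT / R_total = 124 / 0.04372

Q ≈ 2840 W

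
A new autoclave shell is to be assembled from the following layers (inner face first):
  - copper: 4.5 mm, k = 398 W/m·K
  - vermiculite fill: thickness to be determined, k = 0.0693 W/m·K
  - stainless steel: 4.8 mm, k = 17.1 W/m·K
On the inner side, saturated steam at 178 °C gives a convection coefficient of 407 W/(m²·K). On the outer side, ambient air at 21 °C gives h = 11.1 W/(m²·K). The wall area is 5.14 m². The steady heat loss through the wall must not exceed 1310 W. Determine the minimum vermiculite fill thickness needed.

Treating each layer as a thermal resistance in series:
R_inner film = 1/(h_i·A) = 1/(407×5.14) = 4.78×10^-4 K/W
R_copper = L/(kA) = 0.0045/(398×5.14) = 2.2×10^-6 K/W
R_stainless steel = L/(kA) = 0.0048/(17.1×5.14) = 5.461×10^-5 K/W
R_outer film = 1/(h_o·A) = 1/(11.1×5.14) = 0.01753 K/W
Sum of the known resistances R_other = 0.01806 K/W
Required total resistance R_tot = ΔT/Q_allow = 157/1310 = 0.1198 K/W
R_vermiculite fill = R_tot − R_other = 0.1018 K/W
L = R·k·A = 0.1018×0.0693×5.14

L ≈ 36.3 mm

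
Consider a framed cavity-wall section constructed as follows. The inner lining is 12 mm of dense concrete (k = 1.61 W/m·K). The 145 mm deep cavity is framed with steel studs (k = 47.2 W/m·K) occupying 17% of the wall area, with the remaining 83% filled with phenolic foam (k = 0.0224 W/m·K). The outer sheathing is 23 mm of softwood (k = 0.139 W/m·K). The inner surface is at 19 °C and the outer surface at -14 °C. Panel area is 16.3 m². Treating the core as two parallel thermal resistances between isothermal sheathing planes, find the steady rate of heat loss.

Sheathing layers in series; stud and cavity paths in parallel between them.
R_inner = 0.012/(1.61×16.3) = 4.573×10^-4 K/W
R_stud  = 0.145/(47.2×0.17×16.3) = 0.001109 K/W
R_cav   = 0.145/(0.0224×0.83×16.3) = 0.4785 K/W
1/R_core = 1/R_stud + 1/R_cav → R_core = 0.001106 K/W
R_outer = 0.023/(0.139×16.3) = 0.01015 K/W
R_total = 0.01171 K/W
Q = ΔT/R_total = 33/0.01171

Q ≈ 2820 W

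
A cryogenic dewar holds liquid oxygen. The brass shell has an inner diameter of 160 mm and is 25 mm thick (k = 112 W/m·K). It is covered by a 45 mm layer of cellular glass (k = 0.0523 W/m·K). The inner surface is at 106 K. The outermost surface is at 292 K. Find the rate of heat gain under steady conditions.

Spherical conduction: R = (1/r_in − 1/r_out)/(4πk) per layer; series-sum.
R_brass shell = (1/0.08 − 1/0.105)/(4π×112) = 0.002115 K/W
R_cellular glass = (1/0.105 − 1/0.15)/(4π×0.0523) = 4.347 K/W
R_total = 4.349 K/W
Q = ΔT/R_total = 186/4.349

Q ≈ 42.8 W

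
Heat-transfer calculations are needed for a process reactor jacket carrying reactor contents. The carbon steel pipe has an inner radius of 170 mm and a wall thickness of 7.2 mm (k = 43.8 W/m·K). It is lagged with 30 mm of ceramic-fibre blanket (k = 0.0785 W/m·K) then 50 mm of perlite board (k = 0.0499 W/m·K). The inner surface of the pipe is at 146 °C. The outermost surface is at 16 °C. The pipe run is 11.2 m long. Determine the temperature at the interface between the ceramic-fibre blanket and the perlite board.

T ≈ 105 °C

For a radial system each layer contributes R = ln(r_out/r_in)/(2πkL); films add R = 1/(hA).
R_carbon steel pipe wall = ln(177.2/170)/(2π×43.8×11.2) = 1.346×10^-5 K/W
R_ceramic-fibre blanket = ln(207.2/177.2)/(2π×0.0785×11.2) = 0.02831 K/W
R_perlite board = ln(257.2/207.2)/(2π×0.0499×11.2) = 0.06156 K/W
R_total = 0.08989 K/W
Q = ΔT/R_total = 130/0.08989
Q = 1450 W
T_interface = T_inner − Q·ΣR(inner→interface) = 146 − 1450×0.02833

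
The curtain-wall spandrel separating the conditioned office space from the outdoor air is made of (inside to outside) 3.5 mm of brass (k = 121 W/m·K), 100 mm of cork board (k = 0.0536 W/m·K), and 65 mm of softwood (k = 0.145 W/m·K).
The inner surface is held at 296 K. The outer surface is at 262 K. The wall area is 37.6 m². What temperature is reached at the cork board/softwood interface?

Thermal resistances in series:
R_brass = L/(kA) = 0.0035/(121×37.6) = 7.693×10^-7 K/W
R_cork board = L/(kA) = 0.1/(0.0536×37.6) = 0.04962 K/W
R_softwood = L/(kA) = 0.065/(0.145×37.6) = 0.01192 K/W
R_total = 0.06154 K/W;  Q = ΔT/R_total = 34/0.06154 = 552.5 W
T_interface = T_inner − Q·ΣR(inner→interface) = 296 − 552×0.04962

T ≈ 269 K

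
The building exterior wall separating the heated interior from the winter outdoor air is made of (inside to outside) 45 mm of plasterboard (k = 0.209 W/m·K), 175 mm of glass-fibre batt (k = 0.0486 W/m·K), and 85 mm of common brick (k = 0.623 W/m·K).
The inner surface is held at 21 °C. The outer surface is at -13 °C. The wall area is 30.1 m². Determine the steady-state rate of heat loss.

Q ≈ 259 W

Series thermal resistances:
R_plasterboard = L/(kA) = 0.045/(0.209×30.1) = 0.007153 K/W
R_glass-fibre batt = L/(kA) = 0.175/(0.0486×30.1) = 0.1196 K/W
R_common brick = L/(kA) = 0.085/(0.623×30.1) = 0.004533 K/W
R_total = 0.1313 K/W
Q = ΔT / R_total = 34 / 0.1313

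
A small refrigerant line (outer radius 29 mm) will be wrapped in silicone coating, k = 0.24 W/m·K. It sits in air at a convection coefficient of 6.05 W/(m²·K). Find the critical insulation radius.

For a cylinder r_cr = k/h = 0.24/6.05
r_cr = 39.7 mm; since the bare radius (29 mm) is below r_cr, adding a thin layer of insulation will *increase* heat loss.

r_cr ≈ 39.7 mm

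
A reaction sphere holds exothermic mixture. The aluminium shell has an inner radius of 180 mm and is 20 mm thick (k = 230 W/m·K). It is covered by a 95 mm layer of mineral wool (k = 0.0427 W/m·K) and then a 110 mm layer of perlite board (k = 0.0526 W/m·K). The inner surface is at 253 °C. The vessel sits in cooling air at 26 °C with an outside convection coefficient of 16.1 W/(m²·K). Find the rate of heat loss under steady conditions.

For a spherical shell R = (1/r₁ − 1/r₂)/(4πk); film R = 1/(h·4πr²). In series:
R_aluminium shell = (1/0.18 − 1/0.2)/(4π×230) = 1.922×10^-4 K/W
R_mineral wool = (1/0.2 − 1/0.295)/(4π×0.0427) = 3.001 K/W
R_perlite board = (1/0.295 − 1/0.405)/(4π×0.0526) = 1.393 K/W
R_outer film = 1/(h·4πr_o²) = 1/(16.1×4π×0.405²) = 0.03013 K/W
R_total = 4.424 K/W
Q = ΔT/R_total = 227/4.424

Q ≈ 51.3 W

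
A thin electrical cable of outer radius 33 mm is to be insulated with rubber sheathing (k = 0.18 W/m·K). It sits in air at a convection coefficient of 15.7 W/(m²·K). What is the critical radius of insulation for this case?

r_cr ≈ 11.5 mm

For a cylinder r_cr = k/h = 0.18/15.7
r_cr = 11.5 mm; since the bare radius (33 mm) is above r_cr, any added insulation will reduce heat loss.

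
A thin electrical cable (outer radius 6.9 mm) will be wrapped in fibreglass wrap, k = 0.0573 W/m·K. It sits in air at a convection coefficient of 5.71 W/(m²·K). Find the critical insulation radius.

r_cr ≈ 10 mm

For a cylinder r_cr = k/h = 0.0573/5.71
r_cr = 10 mm; since the bare radius (6.9 mm) is below r_cr, adding a thin layer of insulation will *increase* heat loss.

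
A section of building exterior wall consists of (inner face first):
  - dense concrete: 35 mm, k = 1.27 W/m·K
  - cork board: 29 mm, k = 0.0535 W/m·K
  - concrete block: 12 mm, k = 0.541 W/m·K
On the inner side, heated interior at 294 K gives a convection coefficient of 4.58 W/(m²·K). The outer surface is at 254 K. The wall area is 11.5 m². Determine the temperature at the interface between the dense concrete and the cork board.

T ≈ 282 K

Thermal resistances in series:
R_inner film = 1/(h_i·A) = 1/(4.58×11.5) = 0.01899 K/W
R_dense concrete = L/(kA) = 0.035/(1.27×11.5) = 0.002396 K/W
R_cork board = L/(kA) = 0.029/(0.0535×11.5) = 0.04714 K/W
R_concrete block = L/(kA) = 0.012/(0.541×11.5) = 0.001929 K/W
R_total = 0.07045 K/W;  Q = ΔT/R_total = 40/0.07045 = 567.8 W
T_interface = T_inner − Q·ΣR(inner→interface) = 294 − 568×0.02138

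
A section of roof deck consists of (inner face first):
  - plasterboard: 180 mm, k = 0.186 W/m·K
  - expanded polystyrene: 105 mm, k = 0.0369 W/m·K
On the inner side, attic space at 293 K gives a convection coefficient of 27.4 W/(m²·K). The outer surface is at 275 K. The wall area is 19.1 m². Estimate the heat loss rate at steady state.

Q ≈ 89.3 W

Treating each layer as a thermal resistance in series:
R_inner film = 1/(h_i·A) = 1/(27.4×19.1) = 0.001911 K/W
R_plasterboard = L/(kA) = 0.18/(0.186×19.1) = 0.05067 K/W
R_expanded polystyrene = L/(kA) = 0.105/(0.0369×19.1) = 0.149 K/W
R_total = 0.2016 K/W
Q = ΔT / R_total = 18 / 0.2016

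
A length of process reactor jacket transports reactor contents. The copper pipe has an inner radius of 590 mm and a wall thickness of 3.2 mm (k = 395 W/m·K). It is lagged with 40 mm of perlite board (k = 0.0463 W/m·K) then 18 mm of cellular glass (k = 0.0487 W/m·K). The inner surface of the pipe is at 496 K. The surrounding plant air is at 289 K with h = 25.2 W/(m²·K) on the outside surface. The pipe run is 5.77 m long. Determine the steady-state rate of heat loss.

Per-layer cylindrical resistances, series-summed:
R_copper pipe wall = ln(593.2/590)/(2π×395×5.77) = 3.777×10^-7 K/W
R_perlite board = ln(633.2/593.2)/(2π×0.0463×5.77) = 0.03888 K/W
R_cellular glass = ln(651.2/633.2)/(2π×0.0487×5.77) = 0.01588 K/W
R_outer film = 1/(h_o·2πr_oL) = 1/(25.2×2π×0.6512×5.77) = 0.001681 K/W
R_total = 0.05643 K/W
Q = ΔT/R_total = 207/0.05643

Q ≈ 3670 W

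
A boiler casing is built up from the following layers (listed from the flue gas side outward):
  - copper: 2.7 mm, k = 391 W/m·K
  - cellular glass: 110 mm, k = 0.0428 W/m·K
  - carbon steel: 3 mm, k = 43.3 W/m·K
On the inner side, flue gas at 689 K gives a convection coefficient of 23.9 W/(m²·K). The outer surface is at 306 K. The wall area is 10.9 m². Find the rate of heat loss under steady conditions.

Series thermal resistances:
R_inner film = 1/(h_i·A) = 1/(23.9×10.9) = 0.003839 K/W
R_copper = L/(kA) = 0.0027/(391×10.9) = 6.335×10^-7 K/W
R_cellular glass = L/(kA) = 0.11/(0.0428×10.9) = 0.2358 K/W
R_carbon steel = L/(kA) = 0.003/(43.3×10.9) = 6.356×10^-6 K/W
R_total = 0.2396 K/W
Q = ΔT / R_total = 383 / 0.2396

Q ≈ 1600 W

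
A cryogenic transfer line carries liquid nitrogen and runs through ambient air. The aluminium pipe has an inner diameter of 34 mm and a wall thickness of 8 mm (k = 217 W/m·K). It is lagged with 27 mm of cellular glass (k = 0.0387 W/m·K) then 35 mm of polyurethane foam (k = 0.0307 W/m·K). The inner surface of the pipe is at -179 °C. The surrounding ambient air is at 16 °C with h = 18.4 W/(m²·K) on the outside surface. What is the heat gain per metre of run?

Radial resistances (cylindrical: R_cond = ln(r_o/r_i)/(2πkL), R_conv = 1/(h·2πrL)):
R_aluminium pipe wall = ln(25/17)/(2π×217×1) = 2.829×10^-4 K/W
R_cellular glass = ln(52/25)/(2π×0.0387×1) = 3.012 K/W
R_polyurethane foam = ln(87/52)/(2π×0.0307×1) = 2.668 K/W
R_outer film = 1/(h_o·2πr_oL) = 1/(18.4×2π×0.087×1) = 0.09942 K/W
R_total = 5.78 K/W
Q = ΔT/R_total = 195/5.78

q′ ≈ 33.7 W/m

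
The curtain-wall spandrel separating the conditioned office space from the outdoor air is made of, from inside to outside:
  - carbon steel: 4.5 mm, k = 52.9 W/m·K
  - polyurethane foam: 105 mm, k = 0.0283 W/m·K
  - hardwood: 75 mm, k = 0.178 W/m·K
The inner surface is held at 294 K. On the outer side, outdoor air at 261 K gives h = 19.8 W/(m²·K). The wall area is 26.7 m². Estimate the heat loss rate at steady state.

Thermal resistances in series:
R_carbon steel = L/(kA) = 0.0045/(52.9×26.7) = 3.186×10^-6 K/W
R_polyurethane foam = L/(kA) = 0.105/(0.0283×26.7) = 0.139 K/W
R_hardwood = L/(kA) = 0.075/(0.178×26.7) = 0.01578 K/W
R_outer film = 1/(h_o·A) = 1/(19.8×26.7) = 0.001892 K/W
R_total = 0.1566 K/W
Q = ΔT / R_total = 33 / 0.1566

Q ≈ 211 W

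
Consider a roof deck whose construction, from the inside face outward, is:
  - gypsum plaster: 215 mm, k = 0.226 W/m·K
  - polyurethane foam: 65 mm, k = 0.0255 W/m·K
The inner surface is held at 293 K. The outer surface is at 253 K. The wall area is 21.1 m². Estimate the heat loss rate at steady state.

Q ≈ 241 W

Treating each layer as a thermal resistance in series:
R_gypsum plaster = L/(kA) = 0.215/(0.226×21.1) = 0.04509 K/W
R_polyurethane foam = L/(kA) = 0.065/(0.0255×21.1) = 0.1208 K/W
R_total = 0.1659 K/W
Q = ΔT / R_total = 40 / 0.1659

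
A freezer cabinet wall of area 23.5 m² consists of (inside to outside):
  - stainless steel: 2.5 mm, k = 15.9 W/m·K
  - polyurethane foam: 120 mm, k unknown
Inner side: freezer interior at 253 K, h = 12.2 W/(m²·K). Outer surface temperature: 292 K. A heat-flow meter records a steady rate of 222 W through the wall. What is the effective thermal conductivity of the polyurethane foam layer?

k ≈ 0.0297 W/(m·K)

Treating each layer as a thermal resistance in series:
R_inner film = 1/(h_i·A) = 1/(12.2×23.5) = 0.003488 K/W
R_stainless steel = L/(kA) = 0.0025/(15.9×23.5) = 6.691×10^-6 K/W
Sum of known resistances R_other = 0.003495 K/W
Total R = ΔT/Q = 39/222 = 0.1757 K/W
R_polyurethane foam = R_total − R_other = 0.1722 K/W
k = L/(R·A) = 0.12/(0.1722×23.5)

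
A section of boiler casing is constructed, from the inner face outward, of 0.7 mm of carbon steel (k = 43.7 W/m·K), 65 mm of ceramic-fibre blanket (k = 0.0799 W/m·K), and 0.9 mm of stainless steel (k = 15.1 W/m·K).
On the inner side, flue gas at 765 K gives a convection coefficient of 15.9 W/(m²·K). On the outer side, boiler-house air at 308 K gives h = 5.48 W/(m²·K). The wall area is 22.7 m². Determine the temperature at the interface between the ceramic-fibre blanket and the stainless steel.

T ≈ 387 K

Series thermal resistances:
R_inner film = 1/(h_i·A) = 1/(15.9×22.7) = 0.002771 K/W
R_carbon steel = L/(kA) = 0.0007/(43.7×22.7) = 7.057×10^-7 K/W
R_ceramic-fibre blanket = L/(kA) = 0.065/(0.0799×22.7) = 0.03584 K/W
R_stainless steel = L/(kA) = 0.0009/(15.1×22.7) = 2.626×10^-6 K/W
R_outer film = 1/(h_o·A) = 1/(5.48×22.7) = 0.008039 K/W
R_total = 0.04665 K/W;  Q = ΔT/R_total = 457/0.04665 = 9796 W
T_interface = T_inner − Q·ΣR(inner→interface) = 765 − 9800×0.03861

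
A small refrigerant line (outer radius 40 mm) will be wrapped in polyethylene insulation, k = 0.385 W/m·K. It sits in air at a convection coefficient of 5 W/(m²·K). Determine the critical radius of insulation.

For a cylinder r_cr = k/h = 0.385/5
r_cr = 77 mm; since the bare radius (40 mm) is below r_cr, adding a thin layer of insulation will *increase* heat loss.

r_cr ≈ 77 mm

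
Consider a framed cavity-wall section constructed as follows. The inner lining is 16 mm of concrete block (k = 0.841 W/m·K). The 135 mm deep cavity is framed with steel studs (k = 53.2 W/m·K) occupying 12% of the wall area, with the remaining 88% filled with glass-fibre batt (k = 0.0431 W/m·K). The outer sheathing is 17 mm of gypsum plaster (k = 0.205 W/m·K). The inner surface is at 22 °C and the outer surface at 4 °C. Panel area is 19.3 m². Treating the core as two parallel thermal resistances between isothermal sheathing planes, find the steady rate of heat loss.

Q ≈ 2820 W

Sheathing layers in series; stud and cavity paths in parallel between them.
R_inner = 0.016/(0.841×19.3) = 9.857×10^-4 K/W
R_stud  = 0.135/(53.2×0.12×19.3) = 0.001096 K/W
R_cav   = 0.135/(0.0431×0.88×19.3) = 0.1844 K/W
1/R_core = 1/R_stud + 1/R_cav → R_core = 0.001089 K/W
R_outer = 0.017/(0.205×19.3) = 0.004297 K/W
R_total = 0.006372 K/W
Q = ΔT/R_total = 18/0.006372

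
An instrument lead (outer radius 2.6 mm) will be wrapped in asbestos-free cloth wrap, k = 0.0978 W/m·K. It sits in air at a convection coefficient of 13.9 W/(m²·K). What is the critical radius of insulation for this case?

r_cr ≈ 7.04 mm

For a cylinder r_cr = k/h = 0.0978/13.9
r_cr = 7.04 mm; since the bare radius (2.6 mm) is below r_cr, adding a thin layer of insulation will *increase* heat loss.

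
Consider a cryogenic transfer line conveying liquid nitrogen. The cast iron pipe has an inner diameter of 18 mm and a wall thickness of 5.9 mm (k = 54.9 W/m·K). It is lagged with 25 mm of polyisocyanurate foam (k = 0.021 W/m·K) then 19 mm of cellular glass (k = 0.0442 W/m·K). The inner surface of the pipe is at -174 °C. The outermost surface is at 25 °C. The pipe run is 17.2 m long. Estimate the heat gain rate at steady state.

Radial resistances (cylindrical: R_cond = ln(r_o/r_i)/(2πkL), R_conv = 1/(h·2πrL)):
R_cast iron pipe wall = ln(14.9/9)/(2π×54.9×17.2) = 8.497×10^-5 K/W
R_polyisocyanurate foam = ln(39.9/14.9)/(2π×0.021×17.2) = 0.434 K/W
R_cellular glass = ln(58.9/39.9)/(2π×0.0442×17.2) = 0.08153 K/W
R_total = 0.5156 K/W
Q = ΔT/R_total = 199/0.5156

Q ≈ 386 W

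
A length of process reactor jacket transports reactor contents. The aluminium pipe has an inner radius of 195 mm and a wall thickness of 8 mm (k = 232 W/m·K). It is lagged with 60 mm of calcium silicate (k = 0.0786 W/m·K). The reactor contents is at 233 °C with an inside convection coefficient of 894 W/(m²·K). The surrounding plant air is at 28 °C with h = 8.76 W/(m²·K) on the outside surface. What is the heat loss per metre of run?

Radial resistances (cylindrical: R_cond = ln(r_o/r_i)/(2πkL), R_conv = 1/(h·2πrL)):
R_inner film = 1/(h_i·2πr₁L) = 1/(894×2π×0.195×1) = 9.13×10^-4 K/W
R_aluminium pipe wall = ln(203/195)/(2π×232×1) = 2.758×10^-5 K/W
R_calcium silicate = ln(263/203)/(2π×0.0786×1) = 0.5243 K/W
R_outer film = 1/(h_o·2πr_oL) = 1/(8.76×2π×0.263×1) = 0.06908 K/W
R_total = 0.5944 K/W
Q = ΔT/R_total = 205/0.5944

q′ ≈ 345 W/m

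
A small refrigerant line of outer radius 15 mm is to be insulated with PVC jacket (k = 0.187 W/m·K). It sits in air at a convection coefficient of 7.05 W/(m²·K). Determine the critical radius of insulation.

For a cylinder r_cr = k/h = 0.187/7.05
r_cr = 26.5 mm; since the bare radius (15 mm) is below r_cr, adding a thin layer of insulation will *increase* heat loss.

r_cr ≈ 26.5 mm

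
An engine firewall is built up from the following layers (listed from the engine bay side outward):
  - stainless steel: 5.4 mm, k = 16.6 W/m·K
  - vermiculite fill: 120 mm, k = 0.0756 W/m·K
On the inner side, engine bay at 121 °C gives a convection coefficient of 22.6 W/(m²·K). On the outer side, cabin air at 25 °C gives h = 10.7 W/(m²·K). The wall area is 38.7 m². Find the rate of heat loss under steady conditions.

Q ≈ 2150 W

Using the resistance-network approach (series):
R_inner film = 1/(h_i·A) = 1/(22.6×38.7) = 0.001143 K/W
R_stainless steel = L/(kA) = 0.0054/(16.6×38.7) = 8.406×10^-6 K/W
R_vermiculite fill = L/(kA) = 0.12/(0.0756×38.7) = 0.04102 K/W
R_outer film = 1/(h_o·A) = 1/(10.7×38.7) = 0.002415 K/W
R_total = 0.04458 K/W
Q = ΔT / R_total = 96 / 0.04458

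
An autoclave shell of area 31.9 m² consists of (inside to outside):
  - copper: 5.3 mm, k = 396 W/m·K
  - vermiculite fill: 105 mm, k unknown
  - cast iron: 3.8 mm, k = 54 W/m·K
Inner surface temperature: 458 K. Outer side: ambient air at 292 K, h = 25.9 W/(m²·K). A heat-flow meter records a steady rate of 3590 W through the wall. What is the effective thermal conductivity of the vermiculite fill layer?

k ≈ 0.0731 W/(m·K)

Thermal resistances in series:
R_copper = L/(kA) = 0.0053/(396×31.9) = 4.196×10^-7 K/W
R_cast iron = L/(kA) = 0.0038/(54×31.9) = 2.206×10^-6 K/W
R_outer film = 1/(h_o·A) = 1/(25.9×31.9) = 0.00121 K/W
Sum of known resistances R_other = 0.001213 K/W
Total R = ΔT/Q = 166/3590 = 0.04624 K/W
R_vermiculite fill = R_total − R_other = 0.04503 K/W
k = L/(R·A) = 0.105/(0.04503×31.9)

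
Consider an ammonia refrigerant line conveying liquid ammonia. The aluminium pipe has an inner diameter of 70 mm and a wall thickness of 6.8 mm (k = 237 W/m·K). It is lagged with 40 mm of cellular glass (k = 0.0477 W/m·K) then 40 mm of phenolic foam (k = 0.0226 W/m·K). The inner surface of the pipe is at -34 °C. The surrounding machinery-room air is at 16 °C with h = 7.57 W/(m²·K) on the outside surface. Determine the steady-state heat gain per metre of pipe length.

q′ ≈ 9.59 W/m

Cylindrical conduction, so R = ln(r₂/r₁)/(2πkL) per layer, in series:
R_aluminium pipe wall = ln(41.8/35)/(2π×237×1) = 1.192×10^-4 K/W
R_cellular glass = ln(81.8/41.8)/(2π×0.0477×1) = 2.24 K/W
R_phenolic foam = ln(121.8/81.8)/(2π×0.0226×1) = 2.804 K/W
R_outer film = 1/(h_o·2πr_oL) = 1/(7.57×2π×0.1218×1) = 0.1726 K/W
R_total = 5.216 K/W
Q = ΔT/R_total = 50/5.216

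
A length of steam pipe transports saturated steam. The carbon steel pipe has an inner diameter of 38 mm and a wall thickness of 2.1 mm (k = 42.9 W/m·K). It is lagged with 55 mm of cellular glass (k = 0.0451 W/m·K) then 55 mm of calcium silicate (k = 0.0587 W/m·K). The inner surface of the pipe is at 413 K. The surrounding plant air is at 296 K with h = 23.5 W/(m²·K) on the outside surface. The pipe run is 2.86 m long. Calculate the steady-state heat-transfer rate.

Q ≈ 55.3 W

For a radial system each layer contributes R = ln(r_out/r_in)/(2πkL); films add R = 1/(hA).
R_carbon steel pipe wall = ln(21.1/19)/(2π×42.9×2.86) = 1.36×10^-4 K/W
R_cellular glass = ln(76.1/21.1)/(2π×0.0451×2.86) = 1.583 K/W
R_calcium silicate = ln(131.1/76.1)/(2π×0.0587×2.86) = 0.5156 K/W
R_outer film = 1/(h_o·2πr_oL) = 1/(23.5×2π×0.1311×2.86) = 0.01806 K/W
R_total = 2.117 K/W
Q = ΔT/R_total = 117/2.117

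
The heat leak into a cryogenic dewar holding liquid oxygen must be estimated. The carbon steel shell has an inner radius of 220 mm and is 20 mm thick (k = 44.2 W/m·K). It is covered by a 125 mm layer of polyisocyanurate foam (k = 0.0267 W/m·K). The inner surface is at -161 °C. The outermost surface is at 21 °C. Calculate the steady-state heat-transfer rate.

Q ≈ 42.8 W

For a spherical shell R = (1/r₁ − 1/r₂)/(4πk); film R = 1/(h·4πr²). In series:
R_carbon steel shell = (1/0.22 − 1/0.24)/(4π×44.2) = 6.82×10^-4 K/W
R_polyisocyanurate foam = (1/0.24 − 1/0.365)/(4π×0.0267) = 4.253 K/W
R_total = 4.254 K/W
Q = ΔT/R_total = 182/4.254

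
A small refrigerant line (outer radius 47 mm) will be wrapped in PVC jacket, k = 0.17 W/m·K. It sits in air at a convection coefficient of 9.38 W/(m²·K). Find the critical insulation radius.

For a cylinder r_cr = k/h = 0.17/9.38
r_cr = 18.1 mm; since the bare radius (47 mm) is above r_cr, any added insulation will reduce heat loss.

r_cr ≈ 18.1 mm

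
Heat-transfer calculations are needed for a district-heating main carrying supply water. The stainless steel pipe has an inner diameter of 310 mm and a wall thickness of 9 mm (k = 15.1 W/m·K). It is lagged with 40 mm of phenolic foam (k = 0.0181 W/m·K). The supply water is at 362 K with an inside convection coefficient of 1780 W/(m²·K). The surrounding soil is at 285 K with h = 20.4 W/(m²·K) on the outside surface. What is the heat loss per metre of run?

Cylindrical conduction, so R = ln(r₂/r₁)/(2πkL) per layer, in series:
R_inner film = 1/(h_i·2πr₁L) = 1/(1780×2π×0.155×1) = 5.769×10^-4 K/W
R_stainless steel pipe wall = ln(164/155)/(2π×15.1×1) = 5.949×10^-4 K/W
R_phenolic foam = ln(204/164)/(2π×0.0181×1) = 1.919 K/W
R_outer film = 1/(h_o·2πr_oL) = 1/(20.4×2π×0.204×1) = 0.03824 K/W
R_total = 1.959 K/W
Q = ΔT/R_total = 77/1.959

q′ ≈ 39.3 W/m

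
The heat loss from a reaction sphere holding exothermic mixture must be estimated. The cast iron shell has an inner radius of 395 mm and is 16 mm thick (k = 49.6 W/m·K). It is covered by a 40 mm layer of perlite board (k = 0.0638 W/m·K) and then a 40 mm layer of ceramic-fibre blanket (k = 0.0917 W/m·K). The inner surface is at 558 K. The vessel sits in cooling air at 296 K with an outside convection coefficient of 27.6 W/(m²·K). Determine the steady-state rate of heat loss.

Q ≈ 598 W

Each spherical layer contributes R = (1/r_i − 1/r_o)/(4πk):
R_cast iron shell = (1/0.395 − 1/0.411)/(4π×49.6) = 1.581×10^-4 K/W
R_perlite board = (1/0.411 − 1/0.451)/(4π×0.0638) = 0.2692 K/W
R_ceramic-fibre blanket = (1/0.451 − 1/0.491)/(4π×0.0917) = 0.1568 K/W
R_outer film = 1/(h·4πr_o²) = 1/(27.6×4π×0.491²) = 0.01196 K/W
R_total = 0.438 K/W
Q = ΔT/R_total = 262/0.438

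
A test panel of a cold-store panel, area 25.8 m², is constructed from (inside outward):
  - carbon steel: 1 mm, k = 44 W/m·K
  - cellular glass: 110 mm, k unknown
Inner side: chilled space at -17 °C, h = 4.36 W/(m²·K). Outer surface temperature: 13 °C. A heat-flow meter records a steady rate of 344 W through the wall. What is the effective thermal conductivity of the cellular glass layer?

Thermal resistances in series:
R_inner film = 1/(h_i·A) = 1/(4.36×25.8) = 0.00889 K/W
R_carbon steel = L/(kA) = 0.001/(44×25.8) = 8.809×10^-7 K/W
Sum of known resistances R_other = 0.008891 K/W
Total R = ΔT/Q = 30/344 = 0.08721 K/W
R_cellular glass = R_total − R_other = 0.07832 K/W
k = L/(R·A) = 0.11/(0.07832×25.8)

k ≈ 0.0544 W/(m·K)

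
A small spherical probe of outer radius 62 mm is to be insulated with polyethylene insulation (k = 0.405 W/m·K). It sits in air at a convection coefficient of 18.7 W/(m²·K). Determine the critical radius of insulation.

For a sphere r_cr = 2k/h = 2×0.405/18.7
r_cr = 43.3 mm; since the bare radius (62 mm) is above r_cr, any added insulation will reduce heat loss.

r_cr ≈ 43.3 mm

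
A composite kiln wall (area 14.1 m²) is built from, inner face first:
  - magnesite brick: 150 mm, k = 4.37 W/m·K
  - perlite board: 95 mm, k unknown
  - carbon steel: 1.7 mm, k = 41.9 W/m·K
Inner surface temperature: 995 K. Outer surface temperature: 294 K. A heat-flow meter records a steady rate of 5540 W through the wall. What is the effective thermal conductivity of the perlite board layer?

Thermal resistances in series:
R_magnesite brick = L/(kA) = 0.15/(4.37×14.1) = 0.002434 K/W
R_carbon steel = L/(kA) = 0.0017/(41.9×14.1) = 2.878×10^-6 K/W
Sum of known resistances R_other = 0.002437 K/W
Total R = ΔT/Q = 701/5540 = 0.1265 K/W
R_perlite board = R_total − R_other = 0.1241 K/W
k = L/(R·A) = 0.095/(0.1241×14.1)

k ≈ 0.0543 W/(m·K)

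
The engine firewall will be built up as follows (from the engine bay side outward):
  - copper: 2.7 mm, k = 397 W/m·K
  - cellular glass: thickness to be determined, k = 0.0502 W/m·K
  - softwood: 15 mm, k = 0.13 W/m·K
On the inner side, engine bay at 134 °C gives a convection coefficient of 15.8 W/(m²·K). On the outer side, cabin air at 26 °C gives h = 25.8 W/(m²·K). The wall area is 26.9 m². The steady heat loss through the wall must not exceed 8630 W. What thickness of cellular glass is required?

L ≈ 5.98 mm

Series thermal resistances:
R_inner film = 1/(h_i·A) = 1/(15.8×26.9) = 0.002353 K/W
R_copper = L/(kA) = 0.0027/(397×26.9) = 2.528×10^-7 K/W
R_softwood = L/(kA) = 0.015/(0.13×26.9) = 0.004289 K/W
R_outer film = 1/(h_o·A) = 1/(25.8×26.9) = 0.001441 K/W
Sum of the known resistances R_other = 0.008083 K/W
Required total resistance R_tot = ΔT/Q_allow = 108/8630 = 0.01251 K/W
R_cellular glass = R_tot − R_other = 0.004431 K/W
L = R·k·A = 0.004431×0.0502×26.9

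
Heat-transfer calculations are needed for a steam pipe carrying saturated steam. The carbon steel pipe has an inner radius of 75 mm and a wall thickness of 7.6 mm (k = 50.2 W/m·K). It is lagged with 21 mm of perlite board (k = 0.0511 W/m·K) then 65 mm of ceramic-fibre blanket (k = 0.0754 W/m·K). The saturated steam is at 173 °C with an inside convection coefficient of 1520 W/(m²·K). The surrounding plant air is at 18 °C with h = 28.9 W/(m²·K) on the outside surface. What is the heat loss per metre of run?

For a radial system each layer contributes R = ln(r_out/r_in)/(2πkL); films add R = 1/(hA).
R_inner film = 1/(h_i·2πr₁L) = 1/(1520×2π×0.075×1) = 0.001396 K/W
R_carbon steel pipe wall = ln(82.6/75)/(2π×50.2×1) = 3.06×10^-4 K/W
R_perlite board = ln(103.6/82.6)/(2π×0.0511×1) = 0.7055 K/W
R_ceramic-fibre blanket = ln(168.6/103.6)/(2π×0.0754×1) = 1.028 K/W
R_outer film = 1/(h_o·2πr_oL) = 1/(28.9×2π×0.1686×1) = 0.03266 K/W
R_total = 1.768 K/W
Q = ΔT/R_total = 155/1.768

q′ ≈ 87.7 W/m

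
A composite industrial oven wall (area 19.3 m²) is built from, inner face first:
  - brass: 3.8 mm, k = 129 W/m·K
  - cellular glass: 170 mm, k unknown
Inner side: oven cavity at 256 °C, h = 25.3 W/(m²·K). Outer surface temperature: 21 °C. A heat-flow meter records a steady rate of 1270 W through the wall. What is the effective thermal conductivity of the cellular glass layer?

k ≈ 0.0481 W/(m·K)

Series thermal resistances:
R_inner film = 1/(h_i·A) = 1/(25.3×19.3) = 0.002048 K/W
R_brass = L/(kA) = 0.0038/(129×19.3) = 1.526×10^-6 K/W
Sum of known resistances R_other = 0.002049 K/W
Total R = ΔT/Q = 235/1270 = 0.185 K/W
R_cellular glass = R_total − R_other = 0.183 K/W
k = L/(R·A) = 0.17/(0.183×19.3)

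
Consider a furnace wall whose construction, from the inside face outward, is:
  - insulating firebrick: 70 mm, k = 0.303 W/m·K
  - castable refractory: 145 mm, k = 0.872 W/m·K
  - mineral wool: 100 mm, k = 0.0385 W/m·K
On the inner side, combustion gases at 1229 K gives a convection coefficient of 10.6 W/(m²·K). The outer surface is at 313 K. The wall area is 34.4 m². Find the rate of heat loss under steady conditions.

Thermal resistances in series:
R_inner film = 1/(h_i·A) = 1/(10.6×34.4) = 0.002742 K/W
R_insulating firebrick = L/(kA) = 0.07/(0.303×34.4) = 0.006716 K/W
R_castable refractory = L/(kA) = 0.145/(0.872×34.4) = 0.004834 K/W
R_mineral wool = L/(kA) = 0.1/(0.0385×34.4) = 0.07551 K/W
R_total = 0.0898 K/W
Q = ΔT / R_total = 916 / 0.0898

Q ≈ 10200 W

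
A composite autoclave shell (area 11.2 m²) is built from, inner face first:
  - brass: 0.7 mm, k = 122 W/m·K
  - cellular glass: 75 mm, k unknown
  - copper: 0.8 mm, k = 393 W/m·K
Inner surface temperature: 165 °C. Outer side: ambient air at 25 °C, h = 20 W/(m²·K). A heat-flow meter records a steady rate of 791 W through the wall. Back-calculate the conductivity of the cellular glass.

k ≈ 0.0388 W/(m·K)

Model the wall as resistances in series:
R_brass = L/(kA) = 0.0007/(122×11.2) = 5.123×10^-7 K/W
R_copper = L/(kA) = 0.0008/(393×11.2) = 1.818×10^-7 K/W
R_outer film = 1/(h_o·A) = 1/(20×11.2) = 0.004464 K/W
Sum of known resistances R_other = 0.004465 K/W
Total R = ΔT/Q = 140/791 = 0.177 K/W
R_cellular glass = R_total − R_other = 0.1725 K/W
k = L/(R·A) = 0.075/(0.1725×11.2)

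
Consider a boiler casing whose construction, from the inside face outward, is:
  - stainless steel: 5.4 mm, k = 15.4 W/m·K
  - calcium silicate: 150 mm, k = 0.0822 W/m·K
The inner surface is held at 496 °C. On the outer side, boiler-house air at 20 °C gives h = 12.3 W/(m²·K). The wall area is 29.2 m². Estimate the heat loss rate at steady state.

Series thermal resistances:
R_stainless steel = L/(kA) = 0.0054/(15.4×29.2) = 1.201×10^-5 K/W
R_calcium silicate = L/(kA) = 0.15/(0.0822×29.2) = 0.06249 K/W
R_outer film = 1/(h_o·A) = 1/(12.3×29.2) = 0.002784 K/W
R_total = 0.06529 K/W
Q = ΔT / R_total = 476 / 0.06529

Q ≈ 7290 W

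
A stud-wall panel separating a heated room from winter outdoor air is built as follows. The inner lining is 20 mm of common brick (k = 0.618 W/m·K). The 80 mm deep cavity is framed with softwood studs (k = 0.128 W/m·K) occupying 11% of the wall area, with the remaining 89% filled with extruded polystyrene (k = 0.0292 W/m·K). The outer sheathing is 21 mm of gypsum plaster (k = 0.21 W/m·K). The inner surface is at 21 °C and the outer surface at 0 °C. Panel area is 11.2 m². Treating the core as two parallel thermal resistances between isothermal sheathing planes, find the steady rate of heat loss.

Sheathing layers in series; stud and cavity paths in parallel between them.
R_inner = 0.02/(0.618×11.2) = 0.00289 K/W
R_stud  = 0.08/(0.128×0.11×11.2) = 0.5073 K/W
R_cav   = 0.08/(0.0292×0.89×11.2) = 0.2749 K/W
1/R_core = 1/R_stud + 1/R_cav → R_core = 0.1783 K/W
R_outer = 0.021/(0.21×11.2) = 0.008929 K/W
R_total = 0.1901 K/W
Q = ΔT/R_total = 21/0.1901

Q ≈ 110 W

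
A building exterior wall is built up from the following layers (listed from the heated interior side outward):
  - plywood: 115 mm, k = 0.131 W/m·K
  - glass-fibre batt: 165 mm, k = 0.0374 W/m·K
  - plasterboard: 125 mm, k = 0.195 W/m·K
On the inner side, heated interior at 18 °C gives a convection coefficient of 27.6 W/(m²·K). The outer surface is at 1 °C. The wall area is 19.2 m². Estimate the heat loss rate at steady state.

Q ≈ 54.7 W

Series thermal resistances:
R_inner film = 1/(h_i·A) = 1/(27.6×19.2) = 0.001887 K/W
R_plywood = L/(kA) = 0.115/(0.131×19.2) = 0.04572 K/W
R_glass-fibre batt = L/(kA) = 0.165/(0.0374×19.2) = 0.2298 K/W
R_plasterboard = L/(kA) = 0.125/(0.195×19.2) = 0.03339 K/W
R_total = 0.3108 K/W
Q = ΔT / R_total = 17 / 0.3108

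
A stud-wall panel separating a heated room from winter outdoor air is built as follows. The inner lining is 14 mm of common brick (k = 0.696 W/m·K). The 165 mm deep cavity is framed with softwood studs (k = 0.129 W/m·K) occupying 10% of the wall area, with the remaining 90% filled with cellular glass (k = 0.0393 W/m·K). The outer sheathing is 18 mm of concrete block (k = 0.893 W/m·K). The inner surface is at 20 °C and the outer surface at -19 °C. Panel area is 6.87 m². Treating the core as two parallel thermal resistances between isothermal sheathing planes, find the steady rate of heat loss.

Q ≈ 77.5 W

Sheathing layers in series; stud and cavity paths in parallel between them.
R_inner = 0.014/(0.696×6.87) = 0.002928 K/W
R_stud  = 0.165/(0.129×0.1×6.87) = 1.862 K/W
R_cav   = 0.165/(0.0393×0.9×6.87) = 0.679 K/W
1/R_core = 1/R_stud + 1/R_cav → R_core = 0.4976 K/W
R_outer = 0.018/(0.893×6.87) = 0.002934 K/W
R_total = 0.5034 K/W
Q = ΔT/R_total = 39/0.5034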